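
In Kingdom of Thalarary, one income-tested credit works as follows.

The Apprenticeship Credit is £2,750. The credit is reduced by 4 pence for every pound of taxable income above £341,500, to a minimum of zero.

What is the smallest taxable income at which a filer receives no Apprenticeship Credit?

£410,250

The credit falls by 4% of each pound above £341,500, so it reaches zero when the excess is £2,750 / 4% = £68,750: income = £341,500 + £68,750 = £410,250.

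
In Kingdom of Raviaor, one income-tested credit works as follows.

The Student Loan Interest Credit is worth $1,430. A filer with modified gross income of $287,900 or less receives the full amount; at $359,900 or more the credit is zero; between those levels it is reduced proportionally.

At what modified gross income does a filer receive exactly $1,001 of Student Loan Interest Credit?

$1,001 is 1,001/1,430 of the full $1,430, so 429/1,430 of the $72,000 range has been used: income = $287,900 + $72,000 × 429/1,430 = $309,500.

$309,500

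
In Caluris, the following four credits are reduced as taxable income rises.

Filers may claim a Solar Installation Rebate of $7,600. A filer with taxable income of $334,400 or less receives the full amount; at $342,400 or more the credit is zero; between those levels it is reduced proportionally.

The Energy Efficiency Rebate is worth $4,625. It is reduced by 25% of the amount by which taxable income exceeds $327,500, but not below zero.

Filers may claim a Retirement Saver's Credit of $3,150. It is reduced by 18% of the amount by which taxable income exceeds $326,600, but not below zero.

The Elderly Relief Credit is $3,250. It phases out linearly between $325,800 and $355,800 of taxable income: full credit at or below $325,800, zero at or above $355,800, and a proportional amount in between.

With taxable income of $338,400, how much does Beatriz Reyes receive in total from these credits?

$8,611

Solar Installation Rebate: $338,400 is $4,000 into a $8,000 phase-out range, leaving 4,000/8,000 of the credit: $7,600 × 4,000/8,000 = $3,800.
Energy Efficiency Rebate: 25% of the $10,900 excess over $327,500 is $2,725; credit = $4,625 − $2,725 = $1,900.
Retirement Saver's Credit: 18% of the $11,800 excess over $326,600 is $2,124; credit = $3,150 − $2,124 = $1,026.
Elderly Relief Credit: $338,400 is $12,600 into a $30,000 phase-out range, leaving 17,400/30,000 of the credit: $3,250 × 17,400/30,000 = $1,885.
Total: $3,800 + $1,900 + $1,026 + $1,885 = $8,611.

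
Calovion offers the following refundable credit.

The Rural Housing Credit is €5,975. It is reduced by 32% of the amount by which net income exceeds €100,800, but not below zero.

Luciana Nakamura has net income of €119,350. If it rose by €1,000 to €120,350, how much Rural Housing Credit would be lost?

€39

At €119,350 — 32% of the €18,550 excess over €100,800 is €5,936; credit = €5,975 − €5,936 = €39.
At €120,350 — 32% of the €19,550 excess over €100,800 is €6,256 ≥ base, so the credit is €0.
Lost: €39 − €0 = €39.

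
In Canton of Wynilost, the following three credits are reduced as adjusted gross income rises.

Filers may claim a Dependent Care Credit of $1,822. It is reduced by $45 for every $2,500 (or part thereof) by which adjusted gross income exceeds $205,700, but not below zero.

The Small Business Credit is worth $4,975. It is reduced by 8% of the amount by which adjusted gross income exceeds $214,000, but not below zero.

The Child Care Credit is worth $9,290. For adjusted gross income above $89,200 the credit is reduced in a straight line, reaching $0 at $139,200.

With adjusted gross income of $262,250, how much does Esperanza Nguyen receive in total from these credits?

Dependent Care Credit: income exceeds $205,700 by $56,550, which is 23 full-or-partial $2,500 increments; reduction = 23 × $45 = $1,035, leaving $787.
Small Business Credit: 8% of the $48,250 excess over $214,000 is $3,860; credit = $4,975 − $3,860 = $1,115.
Child Care Credit: $262,250 is at or above $139,200, so the credit is $0.
Total: $787 + $1,115 + $0 = $1,902.

$1,902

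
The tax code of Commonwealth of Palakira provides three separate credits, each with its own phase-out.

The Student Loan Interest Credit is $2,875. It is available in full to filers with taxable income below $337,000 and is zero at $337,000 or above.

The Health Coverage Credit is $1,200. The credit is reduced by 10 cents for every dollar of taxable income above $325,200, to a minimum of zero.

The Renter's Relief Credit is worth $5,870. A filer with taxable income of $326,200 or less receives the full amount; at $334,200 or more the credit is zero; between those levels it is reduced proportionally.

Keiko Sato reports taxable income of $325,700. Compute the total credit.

$9,895

Student Loan Interest Credit: $325,700 is below the $337,000 cutoff, so the full $2,875 applies.
Health Coverage Credit: 10% of the $500 excess over $325,200 is $50; credit = $1,200 − $50 = $1,150.
Renter's Relief Credit: $325,700 is at or below the $326,200 threshold, so the full $5,870 applies.
Total: $2,875 + $1,150 + $5,870 = $9,895.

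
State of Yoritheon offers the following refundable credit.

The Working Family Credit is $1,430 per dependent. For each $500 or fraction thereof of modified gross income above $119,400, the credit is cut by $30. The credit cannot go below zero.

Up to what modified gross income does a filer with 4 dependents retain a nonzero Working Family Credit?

Full credit = 4 × $1,430 = $5,720.
After 190 increments the reduction is 190 × $30 = $5,700, leaving $20; one more increment wipes it out. Increment 190 ends at excess 190 × $500 = $95,000, so the highest qualifying income is $119,400 + $95,000 = $214,400.

$214,400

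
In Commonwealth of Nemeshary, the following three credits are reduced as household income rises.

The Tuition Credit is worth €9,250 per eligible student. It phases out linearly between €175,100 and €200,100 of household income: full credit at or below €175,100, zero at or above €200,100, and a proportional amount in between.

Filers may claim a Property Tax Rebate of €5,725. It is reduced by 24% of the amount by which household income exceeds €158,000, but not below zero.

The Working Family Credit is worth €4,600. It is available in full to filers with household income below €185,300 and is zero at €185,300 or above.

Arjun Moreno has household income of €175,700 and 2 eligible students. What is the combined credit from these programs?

Tuition Credit: base = 2 × €9,250 = €18,500. €175,700 is €600 into a €25,000 phase-out range, leaving 24,400/25,000 of the credit: €18,500 × 24,400/25,000 = €18,056.
Property Tax Rebate: 24% of the €17,700 excess over €158,000 is €4,248; credit = €5,725 − €4,248 = €1,477.
Working Family Credit: €175,700 is below the €185,300 cutoff, so the full €4,600 applies.
Total: €18,056 + €1,477 + €4,600 = €24,133.

€24,133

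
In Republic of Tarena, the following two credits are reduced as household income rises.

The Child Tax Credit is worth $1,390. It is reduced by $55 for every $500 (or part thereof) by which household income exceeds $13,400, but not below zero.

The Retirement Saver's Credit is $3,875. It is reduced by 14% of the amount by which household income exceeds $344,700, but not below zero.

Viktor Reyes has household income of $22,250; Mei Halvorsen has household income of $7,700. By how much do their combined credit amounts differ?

$990

Viktor ($22,250): Child Tax Credit: income exceeds $13,400 by $8,850, which is 18 full-or-partial $500 increments; reduction = 18 × $55 = $990, leaving $400. Retirement Saver's Credit: $22,250 is at or below the $344,700 threshold, so the full $3,875 applies. total $400 + $3,875 = $4,275
Mei ($7,700): Child Tax Credit: $7,700 is at or below the $13,400 threshold, so the full $1,390 applies. Retirement Saver's Credit: $7,700 is at or below the $344,700 threshold, so the full $3,875 applies. total $1,390 + $3,875 = $5,265
Difference: |$4,275 − $5,265| = $990.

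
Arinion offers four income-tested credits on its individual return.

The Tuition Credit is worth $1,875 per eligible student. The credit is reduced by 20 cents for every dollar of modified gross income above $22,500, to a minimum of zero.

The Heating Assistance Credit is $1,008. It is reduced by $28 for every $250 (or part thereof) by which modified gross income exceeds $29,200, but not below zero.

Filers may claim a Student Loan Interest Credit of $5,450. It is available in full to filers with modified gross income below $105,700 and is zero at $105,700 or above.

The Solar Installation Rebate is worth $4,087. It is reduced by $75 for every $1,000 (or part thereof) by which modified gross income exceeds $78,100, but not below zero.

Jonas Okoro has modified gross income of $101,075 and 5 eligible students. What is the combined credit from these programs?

$7,812

Tuition Credit: base = 5 × $1,875 = $9,375. 20% of the $78,575 excess over $22,500 is $15,715 ≥ base, so the credit is $0.
Heating Assistance Credit: income exceeds $29,200 by $71,875 → 288 increments × $28 = $8,064 ≥ base, so the credit is $0.
Student Loan Interest Credit: $101,075 is below the $105,700 cutoff, so the full $5,450 applies.
Solar Installation Rebate: income exceeds $78,100 by $22,975, which is 23 full-or-partial $1,000 increments; reduction = 23 × $75 = $1,725, leaving $2,362.
Total: $0 + $0 + $5,450 + $2,362 = $7,812.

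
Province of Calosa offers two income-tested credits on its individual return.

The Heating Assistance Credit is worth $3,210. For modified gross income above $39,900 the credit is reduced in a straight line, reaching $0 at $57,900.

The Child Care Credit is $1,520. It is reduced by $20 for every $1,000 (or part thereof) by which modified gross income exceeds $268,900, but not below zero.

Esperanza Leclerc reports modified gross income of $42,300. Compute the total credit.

$4,302

Heating Assistance Credit: $42,300 is $2,400 into a $18,000 phase-out range, leaving 15,600/18,000 of the credit: $3,210 × 15,600/18,000 = $2,782.
Child Care Credit: $42,300 is at or below the $268,900 threshold, so the full $1,520 applies.
Total: $2,782 + $1,520 = $4,302.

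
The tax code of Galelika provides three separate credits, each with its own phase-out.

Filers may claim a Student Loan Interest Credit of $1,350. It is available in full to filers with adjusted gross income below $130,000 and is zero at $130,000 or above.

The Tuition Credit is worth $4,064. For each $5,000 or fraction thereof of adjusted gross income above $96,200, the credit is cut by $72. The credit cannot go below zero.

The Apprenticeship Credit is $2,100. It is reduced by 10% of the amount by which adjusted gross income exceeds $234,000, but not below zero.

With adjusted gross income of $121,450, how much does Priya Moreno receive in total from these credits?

Student Loan Interest Credit: $121,450 is below the $130,000 cutoff, so the full $1,350 applies.
Tuition Credit: income exceeds $96,200 by $25,250, which is 6 full-or-partial $5,000 increments; reduction = 6 × $72 = $432, leaving $3,632.
Apprenticeship Credit: $121,450 is at or below the $234,000 threshold, so the full $2,100 applies.
Total: $1,350 + $3,632 + $2,100 = $7,082.

$7,082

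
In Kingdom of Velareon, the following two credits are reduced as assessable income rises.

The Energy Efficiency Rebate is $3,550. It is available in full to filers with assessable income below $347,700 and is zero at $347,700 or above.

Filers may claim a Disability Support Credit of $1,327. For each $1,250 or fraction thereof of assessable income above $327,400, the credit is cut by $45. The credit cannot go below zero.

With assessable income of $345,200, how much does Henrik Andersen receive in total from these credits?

Energy Efficiency Rebate: $345,200 is below the $347,700 cutoff, so the full $3,550 applies.
Disability Support Credit: income exceeds $327,400 by $17,800, which is 15 full-or-partial $1,250 increments; reduction = 15 × $45 = $675, leaving $652.
Total: $3,550 + $652 = $4,202.

$4,202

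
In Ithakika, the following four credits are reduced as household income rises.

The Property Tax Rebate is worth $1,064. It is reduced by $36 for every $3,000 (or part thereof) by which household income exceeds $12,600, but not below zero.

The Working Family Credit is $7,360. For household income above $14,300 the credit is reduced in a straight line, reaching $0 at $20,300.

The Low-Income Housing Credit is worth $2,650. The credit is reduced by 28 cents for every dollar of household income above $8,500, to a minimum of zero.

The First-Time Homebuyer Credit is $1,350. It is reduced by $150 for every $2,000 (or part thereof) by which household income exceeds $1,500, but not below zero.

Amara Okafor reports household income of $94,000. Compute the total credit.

Property Tax Rebate: income exceeds $12,600 by $81,400, which is 28 full-or-partial $3,000 increments; reduction = 28 × $36 = $1,008, leaving $56.
Working Family Credit: $94,000 is at or above $20,300, so the credit is $0.
Low-Income Housing Credit: 28% of the $85,500 excess over $8,500 is $23,940 ≥ base, so the credit is $0.
First-Time Homebuyer Credit: income exceeds $1,500 by $92,500 → 47 increments × $150 = $7,050 ≥ base, so the credit is $0.
Total: $56 + $0 + $0 + $0 = $56.

$56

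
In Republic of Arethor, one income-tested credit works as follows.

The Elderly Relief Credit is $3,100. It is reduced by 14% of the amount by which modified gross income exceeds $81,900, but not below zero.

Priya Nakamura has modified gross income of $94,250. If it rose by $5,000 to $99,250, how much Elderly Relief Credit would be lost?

$700

At $94,250 — 14% of the $12,350 excess over $81,900 is $1,729; credit = $3,100 − $1,729 = $1,371.
At $99,250 — 14% of the $17,350 excess over $81,900 is $2,429; credit = $3,100 − $2,429 = $671.
Lost: $1,371 − $671 = $700.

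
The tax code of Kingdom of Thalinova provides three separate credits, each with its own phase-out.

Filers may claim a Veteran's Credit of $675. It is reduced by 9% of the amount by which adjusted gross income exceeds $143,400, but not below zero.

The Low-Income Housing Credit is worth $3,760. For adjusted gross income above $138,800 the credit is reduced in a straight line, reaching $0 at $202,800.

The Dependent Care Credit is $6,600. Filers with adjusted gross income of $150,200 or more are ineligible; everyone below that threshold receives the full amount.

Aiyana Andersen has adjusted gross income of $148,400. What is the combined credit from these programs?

Veteran's Credit: 9% of the $5,000 excess over $143,400 is $450; credit = $675 − $450 = $225.
Low-Income Housing Credit: $148,400 is $9,600 into a $64,000 phase-out range, leaving 54,400/64,000 of the credit: $3,760 × 54,400/64,000 = $3,196.
Dependent Care Credit: $148,400 is below the $150,200 cutoff, so the full $6,600 applies.
Total: $225 + $3,196 + $6,600 = $10,021.

$10,021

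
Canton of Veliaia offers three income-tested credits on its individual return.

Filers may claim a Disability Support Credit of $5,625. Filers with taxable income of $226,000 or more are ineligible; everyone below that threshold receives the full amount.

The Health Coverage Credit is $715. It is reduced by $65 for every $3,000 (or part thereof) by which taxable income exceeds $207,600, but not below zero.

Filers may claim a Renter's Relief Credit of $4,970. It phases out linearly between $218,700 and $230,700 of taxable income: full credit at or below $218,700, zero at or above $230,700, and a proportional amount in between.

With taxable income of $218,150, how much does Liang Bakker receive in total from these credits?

Disability Support Credit: $218,150 is below the $226,000 cutoff, so the full $5,625 applies.
Health Coverage Credit: income exceeds $207,600 by $10,550, which is 4 full-or-partial $3,000 increments; reduction = 4 × $65 = $260, leaving $455.
Renter's Relief Credit: $218,150 is at or below the $218,700 threshold, so the full $4,970 applies.
Total: $5,625 + $455 + $4,970 = $11,050.

$11,050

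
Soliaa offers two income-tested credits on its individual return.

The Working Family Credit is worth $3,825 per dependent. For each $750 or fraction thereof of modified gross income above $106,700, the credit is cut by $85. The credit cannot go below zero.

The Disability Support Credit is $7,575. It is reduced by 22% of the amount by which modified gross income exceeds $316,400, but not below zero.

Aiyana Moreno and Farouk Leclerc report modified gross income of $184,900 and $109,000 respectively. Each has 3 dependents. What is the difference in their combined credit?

Aiyana ($184,900): Working Family Credit: base = 3 × $3,825 = $11,475. income exceeds $106,700 by $78,200, which is 105 full-or-partial $750 increments; reduction = 105 × $85 = $8,925, leaving $2,550. Disability Support Credit: $184,900 is at or below the $316,400 threshold, so the full $7,575 applies. total $2,550 + $7,575 = $10,125
Farouk ($109,000): Working Family Credit: base = 3 × $3,825 = $11,475. income exceeds $106,700 by $2,300, which is 4 full-or-partial $750 increments; reduction = 4 × $85 = $340, leaving $11,135. Disability Support Credit: $109,000 is at or below the $316,400 threshold, so the full $7,575 applies. total $11,135 + $7,575 = $18,710
Difference: |$10,125 − $18,710| = $8,585.

$8,585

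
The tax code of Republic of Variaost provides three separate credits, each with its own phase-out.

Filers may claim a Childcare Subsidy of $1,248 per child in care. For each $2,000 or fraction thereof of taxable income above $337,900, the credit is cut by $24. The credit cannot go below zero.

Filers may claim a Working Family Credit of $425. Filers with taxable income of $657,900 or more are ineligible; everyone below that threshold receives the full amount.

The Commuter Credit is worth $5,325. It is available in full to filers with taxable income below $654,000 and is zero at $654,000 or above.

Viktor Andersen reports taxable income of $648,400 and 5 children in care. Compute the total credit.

$8,246

Childcare Subsidy: base = 5 × $1,248 = $6,240. income exceeds $337,900 by $310,500, which is 156 full-or-partial $2,000 increments; reduction = 156 × $24 = $3,744, leaving $2,496.
Working Family Credit: $648,400 is below the $657,900 cutoff, so the full $425 applies.
Commuter Credit: $648,400 is below the $654,000 cutoff, so the full $5,325 applies.
Total: $2,496 + $425 + $5,325 = $8,246.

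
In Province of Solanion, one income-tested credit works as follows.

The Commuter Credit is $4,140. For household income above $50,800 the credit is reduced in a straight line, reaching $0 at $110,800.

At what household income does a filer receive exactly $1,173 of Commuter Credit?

$93,800

$1,173 is 1,173/4,140 of the full $4,140, so 2,967/4,140 of the $60,000 range has been used: income = $50,800 + $60,000 × 2,967/4,140 = $93,800.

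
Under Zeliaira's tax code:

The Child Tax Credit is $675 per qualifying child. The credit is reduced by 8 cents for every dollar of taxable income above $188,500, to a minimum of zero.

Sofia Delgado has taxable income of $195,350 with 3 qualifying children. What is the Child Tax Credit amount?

$1,477

Child Tax Credit: base = 3 × $675 = $2,025. 8% of the $6,850 excess over $188,500 is $548; credit = $2,025 − $548 = $1,477.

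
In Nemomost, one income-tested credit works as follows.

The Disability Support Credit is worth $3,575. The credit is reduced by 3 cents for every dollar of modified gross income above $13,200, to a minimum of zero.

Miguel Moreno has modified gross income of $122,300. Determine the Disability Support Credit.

$302

Disability Support Credit: 3% of the $109,100 excess over $13,200 is $3,273; credit = $3,575 − $3,273 = $302.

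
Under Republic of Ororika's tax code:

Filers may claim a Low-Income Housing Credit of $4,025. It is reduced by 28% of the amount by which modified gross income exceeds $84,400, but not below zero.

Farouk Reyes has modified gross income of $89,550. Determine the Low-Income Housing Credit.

Low-Income Housing Credit: 28% of the $5,150 excess over $84,400 is $1,442; credit = $4,025 − $1,442 = $2,583.

$2,583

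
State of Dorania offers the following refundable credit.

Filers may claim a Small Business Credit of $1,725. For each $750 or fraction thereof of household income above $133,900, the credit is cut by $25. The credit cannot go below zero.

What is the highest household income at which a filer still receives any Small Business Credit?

After 68 increments the reduction is 68 × $25 = $1,700, leaving $25; one more increment wipes it out. Increment 68 ends at excess 68 × $750 = $51,000, so the highest qualifying income is $133,900 + $51,000 = $184,900.

$184,900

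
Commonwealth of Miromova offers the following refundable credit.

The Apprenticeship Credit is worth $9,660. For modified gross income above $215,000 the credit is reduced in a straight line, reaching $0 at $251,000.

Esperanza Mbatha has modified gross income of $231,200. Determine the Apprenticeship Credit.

$5,313

Apprenticeship Credit: $231,200 is $16,200 into a $36,000 phase-out range, leaving 19,800/36,000 of the credit: $9,660 × 19,800/36,000 = $5,313.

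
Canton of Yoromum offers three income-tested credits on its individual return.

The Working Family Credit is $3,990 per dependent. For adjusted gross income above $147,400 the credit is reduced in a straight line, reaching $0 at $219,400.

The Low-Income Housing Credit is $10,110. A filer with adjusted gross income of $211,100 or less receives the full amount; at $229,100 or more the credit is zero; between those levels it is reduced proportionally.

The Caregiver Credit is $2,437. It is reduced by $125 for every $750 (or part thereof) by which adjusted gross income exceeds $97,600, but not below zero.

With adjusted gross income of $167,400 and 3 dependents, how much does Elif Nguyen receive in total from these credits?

$18,755

Working Family Credit: base = 3 × $3,990 = $11,970. $167,400 is $20,000 into a $72,000 phase-out range, leaving 52,000/72,000 of the credit: $11,970 × 52,000/72,000 = $8,645.
Low-Income Housing Credit: $167,400 is at or below the $211,100 threshold, so the full $10,110 applies.
Caregiver Credit: income exceeds $97,600 by $69,800 → 94 increments × $125 = $11,750 ≥ base, so the credit is $0.
Total: $8,645 + $10,110 + $0 = $18,755.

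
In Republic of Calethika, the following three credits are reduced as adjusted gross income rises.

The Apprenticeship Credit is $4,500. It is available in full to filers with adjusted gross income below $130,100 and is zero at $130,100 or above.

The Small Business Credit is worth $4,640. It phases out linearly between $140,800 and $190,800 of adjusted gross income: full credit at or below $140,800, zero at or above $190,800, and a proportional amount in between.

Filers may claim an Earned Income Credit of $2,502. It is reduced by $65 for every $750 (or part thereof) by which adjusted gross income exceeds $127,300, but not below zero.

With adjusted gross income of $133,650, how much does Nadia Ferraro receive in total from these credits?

$6,557

Apprenticeship Credit: $133,650 meets or exceeds the $130,100 cutoff, so the credit is $0.
Small Business Credit: $133,650 is at or below the $140,800 threshold, so the full $4,640 applies.
Earned Income Credit: income exceeds $127,300 by $6,350, which is 9 full-or-partial $750 increments; reduction = 9 × $65 = $585, leaving $1,917.
Total: $0 + $4,640 + $1,917 = $6,557.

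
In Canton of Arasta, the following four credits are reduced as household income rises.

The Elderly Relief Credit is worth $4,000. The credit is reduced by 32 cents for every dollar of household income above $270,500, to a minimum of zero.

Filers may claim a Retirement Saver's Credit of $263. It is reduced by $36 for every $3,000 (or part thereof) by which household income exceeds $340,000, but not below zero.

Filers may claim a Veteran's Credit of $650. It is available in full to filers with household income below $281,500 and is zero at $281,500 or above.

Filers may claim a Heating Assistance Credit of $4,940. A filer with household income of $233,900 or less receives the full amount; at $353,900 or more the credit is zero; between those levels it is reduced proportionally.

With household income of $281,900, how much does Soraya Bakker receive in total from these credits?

$3,579

Elderly Relief Credit: 32% of the $11,400 excess over $270,500 is $3,648; credit = $4,000 − $3,648 = $352.
Retirement Saver's Credit: $281,900 is at or below the $340,000 threshold, so the full $263 applies.
Veteran's Credit: $281,900 meets or exceeds the $281,500 cutoff, so the credit is $0.
Heating Assistance Credit: $281,900 is $48,000 into a $120,000 phase-out range, leaving 72,000/120,000 of the credit: $4,940 × 72,000/120,000 = $2,964.
Total: $352 + $263 + $0 + $2,964 = $3,579.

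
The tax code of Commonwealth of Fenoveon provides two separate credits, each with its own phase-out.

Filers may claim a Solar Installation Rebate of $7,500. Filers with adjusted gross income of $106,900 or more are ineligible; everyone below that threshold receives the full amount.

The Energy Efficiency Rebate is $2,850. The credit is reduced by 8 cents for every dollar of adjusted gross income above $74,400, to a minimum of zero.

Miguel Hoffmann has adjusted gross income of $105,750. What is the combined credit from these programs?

$7,842

Solar Installation Rebate: $105,750 is below the $106,900 cutoff, so the full $7,500 applies.
Energy Efficiency Rebate: 8% of the $31,350 excess over $74,400 is $2,508; credit = $2,850 − $2,508 = $342.
Total: $7,500 + $342 = $7,842.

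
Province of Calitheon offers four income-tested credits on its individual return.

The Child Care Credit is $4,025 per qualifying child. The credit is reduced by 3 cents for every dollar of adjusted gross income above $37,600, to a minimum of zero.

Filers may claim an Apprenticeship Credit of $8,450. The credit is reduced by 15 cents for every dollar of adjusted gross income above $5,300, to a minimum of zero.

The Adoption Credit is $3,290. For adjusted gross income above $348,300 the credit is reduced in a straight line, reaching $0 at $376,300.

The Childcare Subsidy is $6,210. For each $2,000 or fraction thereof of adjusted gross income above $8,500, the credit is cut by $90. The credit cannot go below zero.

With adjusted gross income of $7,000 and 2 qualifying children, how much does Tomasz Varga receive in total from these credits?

Child Care Credit: base = 2 × $4,025 = $8,050. $7,000 is at or below the $37,600 threshold, so the full $8,050 applies.
Apprenticeship Credit: 15% of the $1,700 excess over $5,300 is $255; credit = $8,450 − $255 = $8,195.
Adoption Credit: $7,000 is at or below the $348,300 threshold, so the full $3,290 applies.
Childcare Subsidy: $7,000 is at or below the $8,500 threshold, so the full $6,210 applies.
Total: $8,050 + $8,195 + $3,290 + $6,210 = $25,745.

$25,745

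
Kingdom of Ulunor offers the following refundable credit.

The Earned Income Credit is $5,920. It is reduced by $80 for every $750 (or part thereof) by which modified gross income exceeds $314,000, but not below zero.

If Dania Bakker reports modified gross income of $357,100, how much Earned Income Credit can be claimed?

$1,280

Earned Income Credit: income exceeds $314,000 by $43,100, which is 58 full-or-partial $750 increments; reduction = 58 × $80 = $4,640, leaving $1,280.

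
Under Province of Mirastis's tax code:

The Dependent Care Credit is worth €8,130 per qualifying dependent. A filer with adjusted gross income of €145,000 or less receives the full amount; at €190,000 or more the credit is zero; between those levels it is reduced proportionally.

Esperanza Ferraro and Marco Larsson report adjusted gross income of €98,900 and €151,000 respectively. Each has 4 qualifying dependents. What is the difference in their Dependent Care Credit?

Esperanza (€98,900): Dependent Care Credit: base = 4 × €8,130 = €32,520. €98,900 is at or below the €145,000 threshold, so the full €32,520 applies.
Marco (€151,000): Dependent Care Credit: base = 4 × €8,130 = €32,520. €151,000 is €6,000 into a €45,000 phase-out range, leaving 39,000/45,000 of the credit: €32,520 × 39,000/45,000 = €28,184.
Difference: |€32,520 − €28,184| = €4,336.

€4,336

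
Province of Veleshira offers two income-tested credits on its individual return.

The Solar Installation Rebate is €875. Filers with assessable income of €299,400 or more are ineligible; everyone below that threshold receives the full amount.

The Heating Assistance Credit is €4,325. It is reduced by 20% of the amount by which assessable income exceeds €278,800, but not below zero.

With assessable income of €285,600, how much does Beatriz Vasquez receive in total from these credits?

€3,840

Solar Installation Rebate: €285,600 is below the €299,400 cutoff, so the full €875 applies.
Heating Assistance Credit: 20% of the €6,800 excess over €278,800 is €1,360; credit = €4,325 − €1,360 = €2,965.
Total: €875 + €2,965 = €3,840.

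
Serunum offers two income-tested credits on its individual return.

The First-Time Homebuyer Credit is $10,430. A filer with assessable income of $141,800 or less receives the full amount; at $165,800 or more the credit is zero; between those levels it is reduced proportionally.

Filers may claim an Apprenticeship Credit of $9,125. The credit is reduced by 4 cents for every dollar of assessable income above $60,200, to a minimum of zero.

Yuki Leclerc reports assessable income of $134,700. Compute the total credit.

$16,575

First-Time Homebuyer Credit: $134,700 is at or below the $141,800 threshold, so the full $10,430 applies.
Apprenticeship Credit: 4% of the $74,500 excess over $60,200 is $2,980; credit = $9,125 − $2,980 = $6,145.
Total: $10,430 + $6,145 = $16,575.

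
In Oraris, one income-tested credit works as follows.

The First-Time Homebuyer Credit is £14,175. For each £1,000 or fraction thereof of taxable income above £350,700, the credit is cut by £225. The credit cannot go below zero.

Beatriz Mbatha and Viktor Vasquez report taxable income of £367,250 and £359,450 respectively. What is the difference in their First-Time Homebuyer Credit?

Beatriz (£367,250): First-Time Homebuyer Credit: income exceeds £350,700 by £16,550, which is 17 full-or-partial £1,000 increments; reduction = 17 × £225 = £3,825, leaving £10,350.
Viktor (£359,450): First-Time Homebuyer Credit: income exceeds £350,700 by £8,750, which is 9 full-or-partial £1,000 increments; reduction = 9 × £225 = £2,025, leaving £12,150.
Difference: |£10,350 − £12,150| = £1,800.

£1,800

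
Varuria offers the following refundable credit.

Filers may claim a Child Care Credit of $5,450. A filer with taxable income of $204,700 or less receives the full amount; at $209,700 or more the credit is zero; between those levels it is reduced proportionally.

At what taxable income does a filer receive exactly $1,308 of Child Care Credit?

$208,500

$1,308 is 1,308/5,450 of the full $5,450, so 4,142/5,450 of the $5,000 range has been used: income = $204,700 + $5,000 × 4,142/5,450 = $208,500.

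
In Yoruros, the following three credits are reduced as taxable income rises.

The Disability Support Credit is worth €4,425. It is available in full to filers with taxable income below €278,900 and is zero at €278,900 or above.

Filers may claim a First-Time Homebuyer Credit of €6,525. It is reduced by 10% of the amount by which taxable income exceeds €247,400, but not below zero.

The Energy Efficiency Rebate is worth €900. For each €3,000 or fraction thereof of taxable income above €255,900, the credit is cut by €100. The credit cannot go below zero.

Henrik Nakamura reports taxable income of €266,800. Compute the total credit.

Disability Support Credit: €266,800 is below the €278,900 cutoff, so the full €4,425 applies.
First-Time Homebuyer Credit: 10% of the €19,400 excess over €247,400 is €1,940; credit = €6,525 − €1,940 = €4,585.
Energy Efficiency Rebate: income exceeds €255,900 by €10,900, which is 4 full-or-partial €3,000 increments; reduction = 4 × €100 = €400, leaving €500.
Total: €4,425 + €4,585 + €500 = €9,510.

€9,510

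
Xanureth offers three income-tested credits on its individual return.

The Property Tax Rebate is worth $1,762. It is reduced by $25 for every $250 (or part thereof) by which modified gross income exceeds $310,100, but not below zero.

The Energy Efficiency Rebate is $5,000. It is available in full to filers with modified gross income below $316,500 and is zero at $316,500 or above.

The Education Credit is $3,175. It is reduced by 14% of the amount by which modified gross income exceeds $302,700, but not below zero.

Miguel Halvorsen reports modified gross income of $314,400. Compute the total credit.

Property Tax Rebate: income exceeds $310,100 by $4,300, which is 18 full-or-partial $250 increments; reduction = 18 × $25 = $450, leaving $1,312.
Energy Efficiency Rebate: $314,400 is below the $316,500 cutoff, so the full $5,000 applies.
Education Credit: 14% of the $11,700 excess over $302,700 is $1,638; credit = $3,175 − $1,638 = $1,537.
Total: $1,312 + $5,000 + $1,537 = $7,849.

$7,849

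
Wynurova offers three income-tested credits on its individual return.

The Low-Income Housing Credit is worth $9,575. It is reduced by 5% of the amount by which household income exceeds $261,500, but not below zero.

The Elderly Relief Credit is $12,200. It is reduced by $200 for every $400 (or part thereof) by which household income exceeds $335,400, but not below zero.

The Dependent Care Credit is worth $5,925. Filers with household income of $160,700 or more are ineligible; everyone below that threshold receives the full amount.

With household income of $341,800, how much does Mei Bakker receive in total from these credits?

$14,560

Low-Income Housing Credit: 5% of the $80,300 excess over $261,500 is $4,015; credit = $9,575 − $4,015 = $5,560.
Elderly Relief Credit: income exceeds $335,400 by $6,400, which is 16 full-or-partial $400 increments; reduction = 16 × $200 = $3,200, leaving $9,000.
Dependent Care Credit: $341,800 meets or exceeds the $160,700 cutoff, so the credit is $0.
Total: $5,560 + $9,000 + $0 = $14,560.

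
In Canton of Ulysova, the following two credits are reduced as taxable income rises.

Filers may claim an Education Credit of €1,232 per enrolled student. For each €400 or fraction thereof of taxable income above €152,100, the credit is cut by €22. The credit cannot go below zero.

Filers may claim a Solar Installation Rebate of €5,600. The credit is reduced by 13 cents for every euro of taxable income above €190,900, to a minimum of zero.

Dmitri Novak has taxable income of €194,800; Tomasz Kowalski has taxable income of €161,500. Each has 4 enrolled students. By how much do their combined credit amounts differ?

Dmitri (€194,800): Education Credit: base = 4 × €1,232 = €4,928. income exceeds €152,100 by €42,700, which is 107 full-or-partial €400 increments; reduction = 107 × €22 = €2,354, leaving €2,574. Solar Installation Rebate: 13% of the €3,900 excess over €190,900 is €507; credit = €5,600 − €507 = €5,093. total €2,574 + €5,093 = €7,667
Tomasz (€161,500): Education Credit: base = 4 × €1,232 = €4,928. income exceeds €152,100 by €9,400, which is 24 full-or-partial €400 increments; reduction = 24 × €22 = €528, leaving €4,400. Solar Installation Rebate: €161,500 is at or below the €190,900 threshold, so the full €5,600 applies. total €4,400 + €5,600 = €10,000
Difference: |€7,667 − €10,000| = €2,333.

€2,333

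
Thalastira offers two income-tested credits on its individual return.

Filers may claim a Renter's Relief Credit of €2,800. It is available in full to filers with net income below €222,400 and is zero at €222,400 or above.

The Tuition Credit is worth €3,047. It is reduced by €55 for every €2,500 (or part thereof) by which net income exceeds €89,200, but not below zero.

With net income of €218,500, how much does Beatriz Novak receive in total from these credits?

Renter's Relief Credit: €218,500 is below the €222,400 cutoff, so the full €2,800 applies.
Tuition Credit: income exceeds €89,200 by €129,300, which is 52 full-or-partial €2,500 increments; reduction = 52 × €55 = €2,860, leaving €187.
Total: €2,800 + €187 = €2,987.

€2,987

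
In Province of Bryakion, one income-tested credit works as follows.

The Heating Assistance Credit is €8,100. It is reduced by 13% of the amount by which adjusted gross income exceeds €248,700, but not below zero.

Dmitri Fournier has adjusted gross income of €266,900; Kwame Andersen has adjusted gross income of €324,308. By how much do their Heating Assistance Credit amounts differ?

Dmitri (€266,900): Heating Assistance Credit: 13% of the €18,200 excess over €248,700 is €2,366; credit = €8,100 − €2,366 = €5,734.
Kwame (€324,308): Heating Assistance Credit: 13% of the €75,608 excess over €248,700 is €9,829.04 ≥ base, so the credit is €0.
Difference: |€5,734 − €0| = €5,734.

€5,734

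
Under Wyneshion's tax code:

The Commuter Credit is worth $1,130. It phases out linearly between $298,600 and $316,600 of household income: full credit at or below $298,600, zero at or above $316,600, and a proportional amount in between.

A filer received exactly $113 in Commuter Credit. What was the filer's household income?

$314,800

$113 is 113/1,130 of the full $1,130, so 1,017/1,130 of the $18,000 range has been used: income = $298,600 + $18,000 × 1,017/1,130 = $314,800.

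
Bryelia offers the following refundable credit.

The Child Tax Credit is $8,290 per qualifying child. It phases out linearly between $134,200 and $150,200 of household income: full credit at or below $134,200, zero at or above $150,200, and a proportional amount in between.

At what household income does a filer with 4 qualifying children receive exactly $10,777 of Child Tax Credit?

Full credit = 4 × $8,290 = $33,160.
$10,777 is 10,777/33,160 of the full $33,160, so 22,383/33,160 of the $16,000 range has been used: income = $134,200 + $16,000 × 22,383/33,160 = $145,000.

$145,000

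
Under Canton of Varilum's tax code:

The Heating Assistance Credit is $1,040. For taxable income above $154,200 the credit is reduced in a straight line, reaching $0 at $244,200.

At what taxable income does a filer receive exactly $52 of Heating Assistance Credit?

$52 is 52/1,040 of the full $1,040, so 988/1,040 of the $90,000 range has been used: income = $154,200 + $90,000 × 988/1,040 = $239,700.

$239,700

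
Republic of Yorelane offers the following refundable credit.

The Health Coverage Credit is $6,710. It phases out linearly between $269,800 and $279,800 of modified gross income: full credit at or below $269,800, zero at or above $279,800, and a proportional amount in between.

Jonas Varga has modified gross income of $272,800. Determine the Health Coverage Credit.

$4,697

Health Coverage Credit: $272,800 is $3,000 into a $10,000 phase-out range, leaving 7,000/10,000 of the credit: $6,710 × 7,000/10,000 = $4,697.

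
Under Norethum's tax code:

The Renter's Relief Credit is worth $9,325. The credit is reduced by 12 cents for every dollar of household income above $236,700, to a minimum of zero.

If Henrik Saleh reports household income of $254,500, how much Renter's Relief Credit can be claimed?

$7,189

Renter's Relief Credit: 12% of the $17,800 excess over $236,700 is $2,136; credit = $9,325 − $2,136 = $7,189.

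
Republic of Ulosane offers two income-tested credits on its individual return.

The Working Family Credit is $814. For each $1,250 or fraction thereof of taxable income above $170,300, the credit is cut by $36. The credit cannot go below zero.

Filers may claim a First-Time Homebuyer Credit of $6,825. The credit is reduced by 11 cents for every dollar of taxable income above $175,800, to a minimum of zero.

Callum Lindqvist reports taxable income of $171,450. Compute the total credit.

$7,603

Working Family Credit: income exceeds $170,300 by $1,150, which is 1 full-or-partial $1,250 increment; reduction = 1 × $36 = $36, leaving $778.
First-Time Homebuyer Credit: $171,450 is at or below the $175,800 threshold, so the full $6,825 applies.
Total: $778 + $6,825 = $7,603.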